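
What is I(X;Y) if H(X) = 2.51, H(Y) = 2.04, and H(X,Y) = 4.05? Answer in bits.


I(X;Y) = H(X) + H(Y) - H(X,Y) = 2.51 + 2.04 - 4.05 = 0.5

0.5 bits


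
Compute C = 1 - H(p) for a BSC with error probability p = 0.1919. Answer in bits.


H(p) = -p*log2(p) - (1-p)*log2(1-p) = -0.1919*log2(0.1919) - 0.8081*log2(0.8081) = 0.457024 + 0.248405 = 0.7054. C = 1 - H(p) = 1 - 0.7054 = 0.2946

0.2946 bits


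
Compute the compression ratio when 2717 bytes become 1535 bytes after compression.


Ratio = original / compressed = 2717 / 1535 = 1.77

1.77


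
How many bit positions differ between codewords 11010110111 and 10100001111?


Count differing positions: . ^ ^ ^ . ^ ^ ^ . . . = 6 differences

6


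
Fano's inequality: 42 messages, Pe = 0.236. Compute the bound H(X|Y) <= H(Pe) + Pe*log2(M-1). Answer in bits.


H(Pe) = -Pe*log2(Pe) - (1-Pe)*log2(1-Pe) = -0.236*log2(0.236) - 0.764*log2(0.764) = 0.491621 + 0.296704 = 0.7883. Pe*log2(M-1) = 0.236*log2(41) = 1.264382. Bound = H(Pe) + Pe*log2(M-1) = 0.491621 + 0.296704 + 1.264382 = 2.0527

2.0527 bits


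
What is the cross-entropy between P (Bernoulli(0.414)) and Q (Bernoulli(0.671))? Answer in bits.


H(P,Q) = -p*log2(q) - (1-p)*log2(1-q). -0.414*log2(0.671) = 0.238305; -0.586*log2(0.329) = 0.939851. H(P,Q) = 0.238305 + 0.939851 = 1.1782

1.1782 bits


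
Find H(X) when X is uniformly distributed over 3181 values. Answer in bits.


H = log2(n) = log2(3181) = 11.6353

11.6353 bits


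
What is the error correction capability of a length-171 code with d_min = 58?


Correction capability = floor((d-1)/2) = floor((58-1)/2) = 28

28 errors


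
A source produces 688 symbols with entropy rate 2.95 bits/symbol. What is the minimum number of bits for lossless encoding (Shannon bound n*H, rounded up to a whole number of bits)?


Minimum bits >= n * H = 688 * 2.95 = 2029.6, rounded up to a whole number of bits = 2030

2030 bits


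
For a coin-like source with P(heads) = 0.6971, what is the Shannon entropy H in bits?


H = -p*log2(p) - (1-p)*log2(1-p). -0.6971*log2(0.6971) = 0.362884; -0.3029*log2(0.3029) = 0.521923. H = 0.362884 + 0.521923 = 0.8848

0.8848 bits


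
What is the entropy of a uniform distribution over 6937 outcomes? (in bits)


H = log2(n) = log2(6937) = 12.7601

12.7601 bits


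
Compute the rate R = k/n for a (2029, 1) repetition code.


Rate = k/n = 1/2029

1/2029


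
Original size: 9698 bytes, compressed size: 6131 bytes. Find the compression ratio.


Ratio = original / compressed = 9698 / 6131 = 1.5818

1.5818


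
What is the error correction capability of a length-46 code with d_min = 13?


Correction capability = floor((d-1)/2) = floor((13-1)/2) = 6

6 errors


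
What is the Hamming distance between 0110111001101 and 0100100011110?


Count differing positions: . . ^ . . ^ ^ . ^ . . ^ ^ = 6 differences

6


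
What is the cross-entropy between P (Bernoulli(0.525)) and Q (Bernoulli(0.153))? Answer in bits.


H(P,Q) = -p*log2(q) - (1-p)*log2(1-q). -0.525*log2(0.153) = 1.421908; -0.475*log2(0.847) = 0.113794. H(P,Q) = 1.421908 + 0.113794 = 1.5357

1.5357 bits


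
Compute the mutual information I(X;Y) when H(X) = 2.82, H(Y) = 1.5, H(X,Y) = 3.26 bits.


I(X;Y) = H(X) + H(Y) - H(X,Y) = 2.82 + 1.5 - 3.26 = 1.06

1.06 bits


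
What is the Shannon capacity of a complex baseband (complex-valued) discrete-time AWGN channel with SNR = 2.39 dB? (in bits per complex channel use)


SNR_linear = 10^(2.39/10) = 1.7338; C = log2(1 + SNR_linear) = log2(1 + 1.7338) = 1.4509

1.4509 bits/channel use


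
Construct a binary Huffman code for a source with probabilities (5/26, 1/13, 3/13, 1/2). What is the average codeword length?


Huffman construction (repeatedly merge the two least-probable nodes; each merge adds 1 bit to every symbol beneath it): 1/13 + 5/26 = 7/26; 3/13 + 7/26 = 1/2; 1/2 + 1/2 = 1. Resulting codeword lengths (in the order the probabilities were given): (3, 3, 2, 1). L_avg = sum(p_i * l_i) = 5/26*3 + 1/13*3 + 3/13*2 + 1/2*1 = 23/13 = 1.7692

1.7692 bits


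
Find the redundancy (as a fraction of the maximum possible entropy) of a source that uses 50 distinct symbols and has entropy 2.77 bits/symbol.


H_max = log2(K) = log2(50) = 5.6439 bits/symbol. Redundancy = 1 - H/H_max = 1 - 2.77/5.6439 = 1 - 0.4908 = 0.5092

0.5092


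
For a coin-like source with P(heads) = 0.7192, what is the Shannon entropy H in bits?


H = -p*log2(p) - (1-p)*log2(1-p). -0.7192*log2(0.7192) = 0.342005; -0.2808*log2(0.2808) = 0.514534. H = 0.342005 + 0.514534 = 0.8565

0.8565 bits


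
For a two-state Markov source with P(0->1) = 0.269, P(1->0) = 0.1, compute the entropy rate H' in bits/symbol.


Stationary distribution: pi_0 = p10/(p01+p10) = 0.271, pi_1 = 0.729. Entropy rate H' = pi_0*H(p01) + pi_1*H(p10) = 0.271*0.84 + 0.729*0.469 = 0.5695

0.5695 bits/symbol


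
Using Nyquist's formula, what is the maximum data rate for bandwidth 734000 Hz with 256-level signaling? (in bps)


Rate = 2 * B * log2(M) = 2 * 734000 * 8.0 = 11744000.0

11744000.0 bps


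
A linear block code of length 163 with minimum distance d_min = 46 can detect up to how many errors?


Detection capability = d_min - 1 = 46 - 1 = 45

45 errors


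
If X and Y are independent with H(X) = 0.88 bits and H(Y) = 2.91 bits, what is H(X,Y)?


For independent variables, H(X,Y) = H(X) + H(Y) = 0.88 + 2.91 = 3.79

3.79 bits


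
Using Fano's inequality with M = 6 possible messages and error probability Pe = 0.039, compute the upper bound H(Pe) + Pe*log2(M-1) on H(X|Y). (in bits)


H(Pe) = -Pe*log2(Pe) - (1-Pe)*log2(1-Pe) = -0.039*log2(0.039) - 0.961*log2(0.961) = 0.182535 + 0.055153 = 0.2377. Pe*log2(M-1) = 0.039*log2(5) = 0.090555. Bound = H(Pe) + Pe*log2(M-1) = 0.182535 + 0.055153 + 0.090555 = 0.3282

0.3282 bits


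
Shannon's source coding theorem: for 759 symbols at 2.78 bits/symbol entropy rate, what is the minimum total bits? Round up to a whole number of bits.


Minimum bits >= n * H = 759 * 2.78 = 2110.02, rounded up to a whole number of bits = 2111

2111 bits


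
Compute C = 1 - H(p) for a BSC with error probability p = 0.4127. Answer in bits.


H(p) = -p*log2(p) - (1-p)*log2(1-p) = -0.4127*log2(0.4127) - 0.5873*log2(0.5873) = 0.526950 + 0.450947 = 0.9779. C = 1 - H(p) = 1 - 0.9779 = 0.0221

0.0221 bits


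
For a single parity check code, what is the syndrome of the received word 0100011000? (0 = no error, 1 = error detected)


Syndrome = XOR of all bits = 0 XOR 1 XOR 0 XOR 0 XOR 0 XOR 1 XOR 1 XOR 0 XOR 0 XOR 0 = 1

1


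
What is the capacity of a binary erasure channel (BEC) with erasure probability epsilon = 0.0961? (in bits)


C = 1 - epsilon = 1 - 0.0961 = 0.9039

0.9039 bits


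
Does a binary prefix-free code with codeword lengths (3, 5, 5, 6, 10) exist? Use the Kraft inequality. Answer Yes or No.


Kraft sum = sum(2^(-l_i)) = 0.2041, need <= 1. Result: satisfied (a binary prefix-free code with these lengths exists)

Yes


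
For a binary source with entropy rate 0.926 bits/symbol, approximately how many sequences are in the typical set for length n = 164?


log2|A_typical| = nH = 164 * 0.926 = 151.864, so |A_typical| ~ 2^151.864 = 5.195e+45

5.195e+45


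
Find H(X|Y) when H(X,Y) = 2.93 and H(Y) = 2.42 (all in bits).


H(X|Y) = H(X,Y) - H(Y) = 2.93 - 2.42 = 0.51

0.51 bits


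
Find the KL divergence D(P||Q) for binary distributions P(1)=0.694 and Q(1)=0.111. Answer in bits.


KL = p*log2(p/q) + (1-p)*log2((1-p)/(1-q)) = 0.694*log2(0.694/0.111) + 0.306*log2(0.306/0.889) = 1.3644

1.3644 bits


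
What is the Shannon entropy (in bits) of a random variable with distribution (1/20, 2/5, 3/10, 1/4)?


H = -sum(p_i * log2(p_i)). Terms: -(1/20)*log2(1/20) = 0.216096; -(2/5)*log2(2/5) = 0.528771; -(3/10)*log2(3/10) = 0.521090; -(1/4)*log2(1/4) = 0.500000. H = 0.216096 + 0.528771 + 0.521090 + 0.500000 = 1.766

1.766 bits


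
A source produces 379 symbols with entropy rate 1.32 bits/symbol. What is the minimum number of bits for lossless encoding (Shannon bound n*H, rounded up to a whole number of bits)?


Minimum bits >= n * H = 379 * 1.32 = 500.28, rounded up to a whole number of bits = 501

501 bits


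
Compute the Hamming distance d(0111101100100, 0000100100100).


Count differing positions: . ^ ^ ^ . . ^ . . . . . . = 4 differences

4


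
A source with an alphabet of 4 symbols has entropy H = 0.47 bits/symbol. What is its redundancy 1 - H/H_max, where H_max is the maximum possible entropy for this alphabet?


H_max = log2(K) = log2(4) = 2.0 bits/symbol. Redundancy = 1 - H/H_max = 1 - 0.47/2.0 = 1 - 0.235 = 0.765

0.765


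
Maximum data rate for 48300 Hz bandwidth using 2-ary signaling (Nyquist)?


Rate = 2 * B * log2(M) = 2 * 48300 * 1.0 = 96600.0

96600.0 bps


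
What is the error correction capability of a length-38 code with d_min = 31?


Correction capability = floor((d-1)/2) = floor((31-1)/2) = 15

15 errors


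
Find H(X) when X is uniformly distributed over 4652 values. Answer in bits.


H = log2(n) = log2(4652) = 12.1836

12.1836 bits


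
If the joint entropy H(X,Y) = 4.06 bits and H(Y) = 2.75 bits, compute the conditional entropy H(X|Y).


H(X|Y) = H(X,Y) - H(Y) = 4.06 - 2.75 = 1.31

1.31 bits


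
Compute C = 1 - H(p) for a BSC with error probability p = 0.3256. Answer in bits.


H(p) = -p*log2(p) - (1-p)*log2(1-p) = -0.3256*log2(0.3256) - 0.6744*log2(0.6744) = 0.527090 + 0.383277 = 0.9104. C = 1 - H(p) = 1 - 0.9104 = 0.0896

0.0896 bits


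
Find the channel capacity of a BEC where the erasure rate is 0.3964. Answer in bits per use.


C = 1 - epsilon = 1 - 0.3964 = 0.6036

0.6036 bits


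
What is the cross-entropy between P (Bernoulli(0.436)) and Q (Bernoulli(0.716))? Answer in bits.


H(P,Q) = -p*log2(q) - (1-p)*log2(1-q). -0.436*log2(0.716) = 0.210138; -0.564*log2(0.284) = 1.024245. H(P,Q) = 0.210138 + 1.024245 = 1.2344

1.2344 bits


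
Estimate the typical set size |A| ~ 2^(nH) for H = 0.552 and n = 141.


log2|A_typical| = nH = 141 * 0.552 = 77.832, so |A_typical| ~ 2^77.832 = 2.690e+23

2.690e+23


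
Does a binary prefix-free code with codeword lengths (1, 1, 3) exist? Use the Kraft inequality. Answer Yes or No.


Kraft sum = sum(2^(-l_i)) = 1.125, need <= 1. Result: violated (a binary prefix-free code with these lengths cannot exist)

No


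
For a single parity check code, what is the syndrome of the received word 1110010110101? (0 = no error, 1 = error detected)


Syndrome = XOR of all bits = 1 XOR 1 XOR 1 XOR 0 XOR 0 XOR 1 XOR 0 XOR 1 XOR 1 XOR 0 XOR 1 XOR 0 XOR 1 = 0

0


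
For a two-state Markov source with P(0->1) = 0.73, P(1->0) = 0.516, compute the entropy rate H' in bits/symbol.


Stationary distribution: pi_0 = p10/(p01+p10) = 0.4141, pi_1 = 0.5859. Entropy rate H' = pi_0*H(p01) + pi_1*H(p10) = 0.4141*0.8415 + 0.5859*0.9993 = 0.9339

0.9339 bits/symbol


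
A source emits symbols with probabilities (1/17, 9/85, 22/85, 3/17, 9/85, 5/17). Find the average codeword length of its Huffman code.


Huffman construction (repeatedly merge the two least-probable nodes; each merge adds 1 bit to every symbol beneath it): 1/17 + 9/85 = 14/85; 9/85 + 14/85 = 23/85; 3/17 + 22/85 = 37/85; 23/85 + 5/17 = 48/85; 37/85 + 48/85 = 1. Resulting codeword lengths (in the order the probabilities were given): (4, 4, 2, 2, 3, 2). L_avg = sum(p_i * l_i) = 1/17*4 + 9/85*4 + 22/85*2 + 3/17*2 + 9/85*3 + 5/17*2 = 207/85 = 2.4353

2.4353 bits


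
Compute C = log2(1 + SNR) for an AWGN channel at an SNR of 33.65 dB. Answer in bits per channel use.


SNR_linear = 10^(33.65/10) = 2317.3946; C = log2(1 + SNR_linear) = log2(1 + 2317.3946) = 11.1789

11.1789 bits/channel use


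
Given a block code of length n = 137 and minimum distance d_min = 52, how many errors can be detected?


Detection capability = d_min - 1 = 52 - 1 = 51

51 errors


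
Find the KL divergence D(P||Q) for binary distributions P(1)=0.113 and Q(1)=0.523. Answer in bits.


KL = p*log2(p/q) + (1-p)*log2((1-p)/(1-q)) = 0.113*log2(0.113/0.523) + 0.887*log2(0.887/0.477) = 0.544

0.544 bits


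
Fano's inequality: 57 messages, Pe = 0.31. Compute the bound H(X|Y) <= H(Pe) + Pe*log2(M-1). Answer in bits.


H(Pe) = -Pe*log2(Pe) - (1-Pe)*log2(1-Pe) = -0.31*log2(0.31) - 0.69*log2(0.69) = 0.523795 + 0.369379 = 0.8932. Pe*log2(M-1) = 0.31*log2(56) = 1.800280. Bound = H(Pe) + Pe*log2(M-1) = 0.523795 + 0.369379 + 1.800280 = 2.6935

2.6935 bits


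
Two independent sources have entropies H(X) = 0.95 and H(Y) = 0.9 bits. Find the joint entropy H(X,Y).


For independent variables, H(X,Y) = H(X) + H(Y) = 0.95 + 0.9 = 1.85

1.85 bits


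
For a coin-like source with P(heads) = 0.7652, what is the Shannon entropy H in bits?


H = -p*log2(p) - (1-p)*log2(1-p). -0.7652*log2(0.7652) = 0.295437; -0.2348*log2(0.2348) = 0.490848. H = 0.295437 + 0.490848 = 0.7863

0.7863 bits


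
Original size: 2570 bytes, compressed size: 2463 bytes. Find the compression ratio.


Ratio = original / compressed = 2570 / 2463 = 1.0434

1.0434


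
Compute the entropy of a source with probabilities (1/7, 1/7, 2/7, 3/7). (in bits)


H = -sum(p_i * log2(p_i)). Terms: -(1/7)*log2(1/7) = 0.401051; -(1/7)*log2(1/7) = 0.401051; -(2/7)*log2(2/7) = 0.516387; -(3/7)*log2(3/7) = 0.523882. H = 0.401051 + 0.401051 + 0.516387 + 0.523882 = 1.8424

1.8424 bits


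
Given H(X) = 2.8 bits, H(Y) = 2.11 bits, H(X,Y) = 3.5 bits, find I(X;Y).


I(X;Y) = H(X) + H(Y) - H(X,Y) = 2.8 + 2.11 - 3.5 = 1.41

1.41 bits


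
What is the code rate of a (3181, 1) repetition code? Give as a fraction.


Rate = k/n = 1/3181

1/3181


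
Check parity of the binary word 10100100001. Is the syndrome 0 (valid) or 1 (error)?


Syndrome = XOR of all bits = 1 XOR 0 XOR 1 XOR 0 XOR 0 XOR 1 XOR 0 XOR 0 XOR 0 XOR 0 XOR 1 = 0

0


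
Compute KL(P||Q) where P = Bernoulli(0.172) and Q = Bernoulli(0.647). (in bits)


KL = p*log2(p/q) + (1-p)*log2((1-p)/(1-q)) = 0.172*log2(0.172/0.647) + 0.828*log2(0.828/0.353) = 0.6897

0.6897 bits


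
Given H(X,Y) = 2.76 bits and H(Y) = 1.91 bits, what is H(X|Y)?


H(X|Y) = H(X,Y) - H(Y) = 2.76 - 1.91 = 0.85

0.85 bits


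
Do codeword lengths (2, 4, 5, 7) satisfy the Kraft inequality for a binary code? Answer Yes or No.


Kraft sum = sum(2^(-l_i)) = 0.3516, need <= 1. Result: satisfied (a binary prefix-free code with these lengths exists)

Yes


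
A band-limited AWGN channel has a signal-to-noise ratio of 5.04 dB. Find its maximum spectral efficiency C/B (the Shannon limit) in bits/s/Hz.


SNR_linear = 10^(5.04/10) = 3.1915; C/B = log2(1 + SNR_linear) = log2(1 + 3.1915) = 2.0675

2.0675 bits/s/Hz


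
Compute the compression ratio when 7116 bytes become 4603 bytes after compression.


Ratio = original / compressed = 7116 / 4603 = 1.5459

1.5459


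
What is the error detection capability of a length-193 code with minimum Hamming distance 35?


Detection capability = d_min - 1 = 35 - 1 = 34

34 errors


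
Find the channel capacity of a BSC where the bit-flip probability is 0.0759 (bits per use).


H(p) = -p*log2(p) - (1-p)*log2(1-p) = -0.0759*log2(0.0759) - 0.9241*log2(0.9241) = 0.282330 + 0.105236 = 0.3876. C = 1 - H(p) = 1 - 0.3876 = 0.6124

0.6124 bits


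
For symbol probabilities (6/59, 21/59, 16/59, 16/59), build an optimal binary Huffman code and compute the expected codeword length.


Huffman construction (repeatedly merge the two least-probable nodes; each merge adds 1 bit to every symbol beneath it): 6/59 + 16/59 = 22/59; 16/59 + 21/59 = 37/59; 22/59 + 37/59 = 1. Resulting codeword lengths (in the order the probabilities were given): (2, 2, 2, 2). L_avg = sum(p_i * l_i) = 6/59*2 + 21/59*2 + 16/59*2 + 16/59*2 = 2

2.0 bits


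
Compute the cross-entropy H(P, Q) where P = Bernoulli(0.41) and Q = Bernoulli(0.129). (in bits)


H(P,Q) = -p*log2(q) - (1-p)*log2(1-q). -0.41*log2(0.129) = 1.211368; -0.59*log2(0.871) = 0.117561. H(P,Q) = 1.211368 + 0.117561 = 1.3289

1.3289 bits


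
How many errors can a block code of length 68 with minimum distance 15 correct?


Correction capability = floor((d-1)/2) = floor((15-1)/2) = 7

7 errors


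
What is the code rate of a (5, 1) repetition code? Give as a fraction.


Rate = k/n = 1/5

1/5


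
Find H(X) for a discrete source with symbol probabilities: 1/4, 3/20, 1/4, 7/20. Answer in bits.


H = -sum(p_i * log2(p_i)). Terms: -(1/4)*log2(1/4) = 0.500000; -(3/20)*log2(3/20) = 0.410545; -(1/4)*log2(1/4) = 0.500000; -(7/20)*log2(7/20) = 0.530101. H = 0.500000 + 0.410545 + 0.500000 + 0.530101 = 1.9406

1.9406 bits


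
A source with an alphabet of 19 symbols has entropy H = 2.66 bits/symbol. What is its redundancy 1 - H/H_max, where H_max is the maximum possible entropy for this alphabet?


H_max = log2(K) = log2(19) = 4.2479 bits/symbol. Redundancy = 1 - H/H_max = 1 - 2.66/4.2479 = 1 - 0.6262 = 0.3738

0.3738


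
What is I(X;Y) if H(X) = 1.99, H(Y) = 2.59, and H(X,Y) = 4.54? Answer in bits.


I(X;Y) = H(X) + H(Y) - H(X,Y) = 1.99 + 2.59 - 4.54 = 0.04

0.04 bits


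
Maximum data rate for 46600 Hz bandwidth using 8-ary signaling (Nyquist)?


Rate = 2 * B * log2(M) = 2 * 46600 * 3.0 = 279600.0

279600.0 bps


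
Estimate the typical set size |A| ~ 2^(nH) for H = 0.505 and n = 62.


log2|A_typical| = nH = 62 * 0.505 = 31.31, so |A_typical| ~ 2^31.31 = 2.662e+09

2.662e+09


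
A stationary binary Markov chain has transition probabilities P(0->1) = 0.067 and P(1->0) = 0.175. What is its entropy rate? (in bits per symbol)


Stationary distribution: pi_0 = p10/(p01+p10) = 0.7231, pi_1 = 0.2769. Entropy rate H' = pi_0*H(p01) + pi_1*H(p10) = 0.7231*0.3546 + 0.2769*0.669 = 0.4417

0.4417 bits/symbol


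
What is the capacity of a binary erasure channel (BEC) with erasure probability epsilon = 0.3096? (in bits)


C = 1 - epsilon = 1 - 0.3096 = 0.6904

0.6904 bits


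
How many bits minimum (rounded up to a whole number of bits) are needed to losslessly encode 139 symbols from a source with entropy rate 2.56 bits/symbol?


Minimum bits >= n * H = 139 * 2.56 = 355.84, rounded up to a whole number of bits = 356

356 bits


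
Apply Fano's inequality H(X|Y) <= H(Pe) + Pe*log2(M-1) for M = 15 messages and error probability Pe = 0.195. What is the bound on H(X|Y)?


H(Pe) = -Pe*log2(Pe) - (1-Pe)*log2(1-Pe) = -0.195*log2(0.195) - 0.805*log2(0.805) = 0.459899 + 0.251916 = 0.7118. Pe*log2(M-1) = 0.195*log2(14) = 0.742434. Bound = H(Pe) + Pe*log2(M-1) = 0.459899 + 0.251916 + 0.742434 = 1.4542

1.4542 bits


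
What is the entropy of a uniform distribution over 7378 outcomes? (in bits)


H = log2(n) = log2(7378) = 12.849

12.849 bits


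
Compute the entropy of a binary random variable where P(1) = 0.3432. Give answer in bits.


H = -p*log2(p) - (1-p)*log2(1-p). -0.3432*log2(0.3432) = 0.529516; -0.6568*log2(0.6568) = 0.398332. H = 0.529516 + 0.398332 = 0.9278

0.9278 bits


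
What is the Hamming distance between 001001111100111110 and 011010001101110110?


Count differing positions: . ^ . . ^ ^ ^ ^ . . . ^ . . ^ . . . = 7 differences

7


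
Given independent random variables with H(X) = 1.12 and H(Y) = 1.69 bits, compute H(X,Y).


For independent variables, H(X,Y) = H(X) + H(Y) = 1.12 + 1.69 = 2.81

2.81 bits


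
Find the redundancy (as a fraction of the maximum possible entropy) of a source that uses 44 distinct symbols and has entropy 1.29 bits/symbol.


H_max = log2(K) = log2(44) = 5.4594 bits/symbol. Redundancy = 1 - H/H_max = 1 - 1.29/5.4594 = 1 - 0.2363 = 0.7637

0.7637


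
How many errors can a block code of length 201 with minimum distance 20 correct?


Correction capability = floor((d-1)/2) = floor((20-1)/2) = 9

9 errors


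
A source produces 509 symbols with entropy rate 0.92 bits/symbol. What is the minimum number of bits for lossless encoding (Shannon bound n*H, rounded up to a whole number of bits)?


Minimum bits >= n * H = 509 * 0.92 = 468.28, rounded up to a whole number of bits = 469

469 bits


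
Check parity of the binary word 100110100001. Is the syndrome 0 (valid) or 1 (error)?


Syndrome = XOR of all bits = 1 XOR 0 XOR 0 XOR 1 XOR 1 XOR 0 XOR 1 XOR 0 XOR 0 XOR 0 XOR 0 XOR 1 = 1

1


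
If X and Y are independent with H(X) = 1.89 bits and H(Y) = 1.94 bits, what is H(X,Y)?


For independent variables, H(X,Y) = H(X) + H(Y) = 1.89 + 1.94 = 3.83

3.83 bits


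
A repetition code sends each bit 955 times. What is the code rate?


Rate = k/n = 1/955

1/955


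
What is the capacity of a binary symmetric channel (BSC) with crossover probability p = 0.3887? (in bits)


H(p) = -p*log2(p) - (1-p)*log2(1-p) = -0.3887*log2(0.3887) - 0.6113*log2(0.6113) = 0.529903 + 0.434052 = 0.964. C = 1 - H(p) = 1 - 0.964 = 0.036

0.036 bits


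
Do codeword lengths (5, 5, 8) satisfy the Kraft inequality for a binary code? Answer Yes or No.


Kraft sum = sum(2^(-l_i)) = 0.0664, need <= 1. Result: satisfied (a binary prefix-free code with these lengths exists)

Yes


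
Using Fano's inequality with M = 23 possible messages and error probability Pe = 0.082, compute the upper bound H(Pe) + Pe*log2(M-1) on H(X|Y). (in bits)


H(Pe) = -Pe*log2(Pe) - (1-Pe)*log2(1-Pe) = -0.082*log2(0.082) - 0.918*log2(0.918) = 0.295875 + 0.113312 = 0.4092. Pe*log2(M-1) = 0.082*log2(22) = 0.365673. Bound = H(Pe) + Pe*log2(M-1) = 0.295875 + 0.113312 + 0.365673 = 0.7749

0.7749 bits


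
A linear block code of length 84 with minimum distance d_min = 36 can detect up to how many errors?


Detection capability = d_min - 1 = 36 - 1 = 35

35 errors


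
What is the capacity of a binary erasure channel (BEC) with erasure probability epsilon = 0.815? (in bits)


C = 1 - epsilon = 1 - 0.815 = 0.185

0.185 bits


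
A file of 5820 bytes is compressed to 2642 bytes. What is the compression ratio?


Ratio = original / compressed = 5820 / 2642 = 2.2029

2.2029


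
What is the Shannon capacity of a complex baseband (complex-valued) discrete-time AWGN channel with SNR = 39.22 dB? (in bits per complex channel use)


SNR_linear = 10^(39.22/10) = 8356.0302; C = log2(1 + SNR_linear) = log2(1 + 8356.0302) = 13.0288

13.0288 bits/channel use


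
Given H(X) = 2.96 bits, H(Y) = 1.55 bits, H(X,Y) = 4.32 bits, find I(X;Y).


I(X;Y) = H(X) + H(Y) - H(X,Y) = 2.96 + 1.55 - 4.32 = 0.19

0.19 bits


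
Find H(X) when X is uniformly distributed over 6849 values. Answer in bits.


H = log2(n) = log2(6849) = 12.7417

12.7417 bits


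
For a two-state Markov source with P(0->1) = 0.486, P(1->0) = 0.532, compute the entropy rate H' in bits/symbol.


Stationary distribution: pi_0 = p10/(p01+p10) = 0.5226, pi_1 = 0.4774. Entropy rate H' = pi_0*H(p01) + pi_1*H(p10) = 0.5226*0.9994 + 0.4774*0.997 = 0.9983

0.9983 bits/symbol


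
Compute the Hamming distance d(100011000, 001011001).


Count differing positions: ^ . ^ . . . . . ^ = 3 differences

3


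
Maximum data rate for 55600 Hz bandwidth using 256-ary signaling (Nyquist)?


Rate = 2 * B * log2(M) = 2 * 55600 * 8.0 = 889600.0

889600.0 bps


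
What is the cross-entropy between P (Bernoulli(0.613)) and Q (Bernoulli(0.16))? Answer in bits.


H(P,Q) = -p*log2(q) - (1-p)*log2(1-q). -0.613*log2(0.16) = 1.620684; -0.387*log2(0.84) = 0.097346. H(P,Q) = 1.620684 + 0.097346 = 1.718

1.718 bits


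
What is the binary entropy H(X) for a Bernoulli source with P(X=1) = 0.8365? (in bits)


H = -p*log2(p) - (1-p)*log2(1-p). -0.8365*log2(0.8365) = 0.215451; -0.1635*log2(0.1635) = 0.427166. H = 0.215451 + 0.427166 = 0.6426

0.6426 bits


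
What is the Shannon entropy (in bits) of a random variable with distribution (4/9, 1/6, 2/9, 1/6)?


H = -sum(p_i * log2(p_i)). Terms: -(4/9)*log2(4/9) = 0.519967; -(1/6)*log2(1/6) = 0.430827; -(2/9)*log2(2/9) = 0.482206; -(1/6)*log2(1/6) = 0.430827. H = 0.519967 + 0.430827 + 0.482206 + 0.430827 = 1.8638

1.8638 bits


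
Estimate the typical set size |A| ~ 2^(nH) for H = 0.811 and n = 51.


log2|A_typical| = nH = 51 * 0.811 = 41.361, so |A_typical| ~ 2^41.361 = 2.824e+12

2.824e+12


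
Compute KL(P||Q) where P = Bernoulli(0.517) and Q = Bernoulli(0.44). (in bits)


KL = p*log2(p/q) + (1-p)*log2((1-p)/(1-q)) = 0.517*log2(0.517/0.44) + 0.483*log2(0.483/0.56) = 0.0172

0.0172 bits


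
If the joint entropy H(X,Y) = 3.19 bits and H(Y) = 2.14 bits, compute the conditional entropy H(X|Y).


H(X|Y) = H(X,Y) - H(Y) = 3.19 - 2.14 = 1.05

1.05 bits


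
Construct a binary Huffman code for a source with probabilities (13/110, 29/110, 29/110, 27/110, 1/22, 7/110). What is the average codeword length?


Huffman construction (repeatedly merge the two least-probable nodes; each merge adds 1 bit to every symbol beneath it): 1/22 + 7/110 = 6/55; 6/55 + 13/110 = 5/22; 5/22 + 27/110 = 26/55; 29/110 + 29/110 = 29/55; 26/55 + 29/55 = 1. Resulting codeword lengths (in the order the probabilities were given): (3, 2, 2, 2, 4, 4). L_avg = sum(p_i * l_i) = 13/110*3 + 29/110*2 + 29/110*2 + 27/110*2 + 1/22*4 + 7/110*4 = 257/110 = 2.3364

2.3364 bits


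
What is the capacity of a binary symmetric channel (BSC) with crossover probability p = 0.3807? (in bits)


H(p) = -p*log2(p) - (1-p)*log2(1-p) = -0.3807*log2(0.3807) - 0.6193*log2(0.6193) = 0.530419 + 0.428116 = 0.9585. C = 1 - H(p) = 1 - 0.9585 = 0.0415

0.0415 bits


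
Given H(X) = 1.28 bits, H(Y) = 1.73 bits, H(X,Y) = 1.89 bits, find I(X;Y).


I(X;Y) = H(X) + H(Y) - H(X,Y) = 1.28 + 1.73 - 1.89 = 1.12

1.12 bits


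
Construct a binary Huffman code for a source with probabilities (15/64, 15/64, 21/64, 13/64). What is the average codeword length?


Huffman construction (repeatedly merge the two least-probable nodes; each merge adds 1 bit to every symbol beneath it): 13/64 + 15/64 = 7/16; 15/64 + 21/64 = 9/16; 7/16 + 9/16 = 1. Resulting codeword lengths (in the order the probabilities were given): (2, 2, 2, 2). L_avg = sum(p_i * l_i) = 15/64*2 + 15/64*2 + 21/64*2 + 13/64*2 = 2

2.0 bits


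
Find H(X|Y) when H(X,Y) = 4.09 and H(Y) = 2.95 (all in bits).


H(X|Y) = H(X,Y) - H(Y) = 4.09 - 2.95 = 1.14

1.14 bits


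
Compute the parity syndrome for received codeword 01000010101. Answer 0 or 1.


Syndrome = XOR of all bits = 0 XOR 1 XOR 0 XOR 0 XOR 0 XOR 0 XOR 1 XOR 0 XOR 1 XOR 0 XOR 1 = 0

0


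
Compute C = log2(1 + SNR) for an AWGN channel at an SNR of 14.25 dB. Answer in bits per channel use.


SNR_linear = 10^(14.25/10) = 26.6073; C = log2(1 + SNR_linear) = log2(1 + 26.6073) = 4.787

4.787 bits/channel use


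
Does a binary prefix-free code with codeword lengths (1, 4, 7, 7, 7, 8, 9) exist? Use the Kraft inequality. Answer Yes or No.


Kraft sum = sum(2^(-l_i)) = 0.5918, need <= 1. Result: satisfied (a binary prefix-free code with these lengths exists)

Yes


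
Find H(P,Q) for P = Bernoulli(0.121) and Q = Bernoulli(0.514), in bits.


H(P,Q) = -p*log2(q) - (1-p)*log2(1-q). -0.121*log2(0.514) = 0.116179; -0.879*log2(0.486) = 0.915014. H(P,Q) = 0.116179 + 0.915014 = 1.0312

1.0312 bits


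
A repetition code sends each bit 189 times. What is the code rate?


Rate = k/n = 1/189

1/189


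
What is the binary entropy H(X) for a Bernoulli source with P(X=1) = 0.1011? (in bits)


H = -p*log2(p) - (1-p)*log2(1-p). -0.1011*log2(0.1011) = 0.334251; -0.8989*log2(0.8989) = 0.138222. H = 0.334251 + 0.138222 = 0.4725

0.4725 bits


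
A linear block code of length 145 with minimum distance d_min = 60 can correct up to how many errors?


Correction capability = floor((d-1)/2) = floor((60-1)/2) = 29

29 errors


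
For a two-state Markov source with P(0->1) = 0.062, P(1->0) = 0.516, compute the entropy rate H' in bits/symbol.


Stationary distribution: pi_0 = p10/(p01+p10) = 0.8927, pi_1 = 0.1073. Entropy rate H' = pi_0*H(p01) + pi_1*H(p10) = 0.8927*0.3353 + 0.1073*0.9993 = 0.4066

0.4066 bits/symbol


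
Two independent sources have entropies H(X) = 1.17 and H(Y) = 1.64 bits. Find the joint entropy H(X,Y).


For independent variables, H(X,Y) = H(X) + H(Y) = 1.17 + 1.64 = 2.81

2.81 bits


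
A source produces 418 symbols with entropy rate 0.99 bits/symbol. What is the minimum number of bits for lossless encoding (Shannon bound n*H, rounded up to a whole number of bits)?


Minimum bits >= n * H = 418 * 0.99 = 413.82, rounded up to a whole number of bits = 414

414 bits


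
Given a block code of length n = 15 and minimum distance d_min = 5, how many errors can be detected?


Detection capability = d_min - 1 = 5 - 1 = 4

4 errors


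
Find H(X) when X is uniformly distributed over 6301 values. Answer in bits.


H = log2(n) = log2(6301) = 12.6214

12.6214 bits


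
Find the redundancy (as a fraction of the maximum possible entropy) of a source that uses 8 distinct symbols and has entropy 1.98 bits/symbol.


H_max = log2(K) = log2(8) = 3.0 bits/symbol. Redundancy = 1 - H/H_max = 1 - 1.98/3.0 = 1 - 0.66 = 0.34

0.34


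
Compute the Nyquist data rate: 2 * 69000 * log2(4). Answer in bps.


Rate = 2 * B * log2(M) = 2 * 69000 * 2.0 = 276000.0

276000.0 bps


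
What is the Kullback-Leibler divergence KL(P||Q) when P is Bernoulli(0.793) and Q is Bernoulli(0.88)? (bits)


KL = p*log2(p/q) + (1-p)*log2((1-p)/(1-q)) = 0.793*log2(0.793/0.88) + 0.207*log2(0.207/0.12) = 0.0437

0.0437 bits


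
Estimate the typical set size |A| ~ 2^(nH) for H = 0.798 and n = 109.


log2|A_typical| = nH = 109 * 0.798 = 86.982, so |A_typical| ~ 2^86.982 = 1.528e+26

1.528e+26


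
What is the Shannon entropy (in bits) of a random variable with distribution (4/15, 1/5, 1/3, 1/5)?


H = -sum(p_i * log2(p_i)). Terms: -(4/15)*log2(4/15) = 0.508504; -(1/5)*log2(1/5) = 0.464386; -(1/3)*log2(1/3) = 0.528321; -(1/5)*log2(1/5) = 0.464386. H = 0.508504 + 0.464386 + 0.528321 + 0.464386 = 1.9656

1.9656 bits


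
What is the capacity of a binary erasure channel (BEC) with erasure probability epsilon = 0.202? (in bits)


C = 1 - epsilon = 1 - 0.202 = 0.798

0.798 bits


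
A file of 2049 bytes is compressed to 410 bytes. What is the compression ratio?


Ratio = original / compressed = 2049 / 410 = 4.9976

4.9976


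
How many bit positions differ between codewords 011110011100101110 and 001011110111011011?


Count differing positions: . ^ . ^ . ^ ^ . ^ . ^ ^ ^ ^ . ^ . ^ = 11 differences

11


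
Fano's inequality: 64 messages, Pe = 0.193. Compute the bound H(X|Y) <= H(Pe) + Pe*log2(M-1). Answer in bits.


H(Pe) = -Pe*log2(Pe) - (1-Pe)*log2(1-Pe) = -0.193*log2(0.193) - 0.807*log2(0.807) = 0.458052 + 0.249653 = 0.7077. Pe*log2(M-1) = 0.193*log2(63) = 1.153615. Bound = H(Pe) + Pe*log2(M-1) = 0.458052 + 0.249653 + 1.153615 = 1.8613

1.8613 bits


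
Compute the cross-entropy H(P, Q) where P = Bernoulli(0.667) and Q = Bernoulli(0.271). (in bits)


H(P,Q) = -p*log2(q) - (1-p)*log2(1-q). -0.667*log2(0.271) = 1.256385; -0.333*log2(0.729) = 0.151851. H(P,Q) = 1.256385 + 0.151851 = 1.4082

1.4082 bits


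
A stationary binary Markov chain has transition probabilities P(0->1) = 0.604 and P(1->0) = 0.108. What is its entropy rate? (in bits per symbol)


Stationary distribution: pi_0 = p10/(p01+p10) = 0.1517, pi_1 = 0.8483. Entropy rate H' = pi_0*H(p01) + pi_1*H(p10) = 0.1517*0.9686 + 0.8483*0.4939 = 0.5659

0.5659 bits/symbol


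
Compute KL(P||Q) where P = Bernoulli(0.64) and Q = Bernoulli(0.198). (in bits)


KL = p*log2(p/q) + (1-p)*log2((1-p)/(1-q)) = 0.64*log2(0.64/0.198) + 0.36*log2(0.36/0.802) = 0.6672

0.6672 bits


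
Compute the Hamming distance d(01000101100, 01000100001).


Count differing positions: . . . . . . . ^ ^ . ^ = 3 differences

3


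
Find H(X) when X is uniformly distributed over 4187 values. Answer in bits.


H = log2(n) = log2(4187) = 12.0317

12.0317 bits


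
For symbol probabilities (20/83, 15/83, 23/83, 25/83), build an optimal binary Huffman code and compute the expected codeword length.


Huffman construction (repeatedly merge the two least-probable nodes; each merge adds 1 bit to every symbol beneath it): 15/83 + 20/83 = 35/83; 23/83 + 25/83 = 48/83; 35/83 + 48/83 = 1. Resulting codeword lengths (in the order the probabilities were given): (2, 2, 2, 2). L_avg = sum(p_i * l_i) = 20/83*2 + 15/83*2 + 23/83*2 + 25/83*2 = 2

2.0 bits


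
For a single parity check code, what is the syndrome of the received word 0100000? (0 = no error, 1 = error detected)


Syndrome = XOR of all bits = 0 XOR 1 XOR 0 XOR 0 XOR 0 XOR 0 XOR 0 = 1

1


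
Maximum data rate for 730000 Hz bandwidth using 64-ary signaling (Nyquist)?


Rate = 2 * B * log2(M) = 2 * 730000 * 6.0 = 8760000.0

8760000.0 bps


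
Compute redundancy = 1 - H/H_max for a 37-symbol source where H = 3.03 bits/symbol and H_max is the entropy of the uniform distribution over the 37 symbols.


H_max = log2(K) = log2(37) = 5.2095 bits/symbol. Redundancy = 1 - H/H_max = 1 - 3.03/5.2095 = 1 - 0.5816 = 0.4184

0.4184


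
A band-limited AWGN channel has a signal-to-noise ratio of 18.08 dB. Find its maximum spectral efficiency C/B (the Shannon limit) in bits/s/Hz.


SNR_linear = 10^(18.08/10) = 64.2688; C/B = log2(1 + SNR_linear) = log2(1 + 64.2688) = 6.0283

6.0283 bits/s/Hz


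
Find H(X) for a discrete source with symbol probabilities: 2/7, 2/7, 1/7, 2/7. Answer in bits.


H = -sum(p_i * log2(p_i)). Terms: -(2/7)*log2(2/7) = 0.516387; -(2/7)*log2(2/7) = 0.516387; -(1/7)*log2(1/7) = 0.401051; -(2/7)*log2(2/7) = 0.516387. H = 0.516387 + 0.516387 + 0.401051 + 0.516387 = 1.9502

1.9502 bits


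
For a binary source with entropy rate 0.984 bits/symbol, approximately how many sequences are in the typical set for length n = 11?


log2|A_typical| = nH = 11 * 0.984 = 10.824, so |A_typical| ~ 2^10.824 = 1.813e+03

1.813e+03


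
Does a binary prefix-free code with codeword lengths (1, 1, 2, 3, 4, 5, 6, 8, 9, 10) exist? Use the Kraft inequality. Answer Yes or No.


Kraft sum = sum(2^(-l_i)) = 1.4912, need <= 1. Result: violated (a binary prefix-free code with these lengths cannot exist)

No


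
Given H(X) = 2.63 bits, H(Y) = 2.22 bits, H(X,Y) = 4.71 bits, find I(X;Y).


I(X;Y) = H(X) + H(Y) - H(X,Y) = 2.63 + 2.22 - 4.71 = 0.14

0.14 bits


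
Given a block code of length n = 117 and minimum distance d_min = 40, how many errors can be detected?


Detection capability = d_min - 1 = 40 - 1 = 39

39 errors


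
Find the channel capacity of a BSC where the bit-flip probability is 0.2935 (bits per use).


H(p) = -p*log2(p) - (1-p)*log2(1-p) = -0.2935*log2(0.2935) - 0.7065*log2(0.7065) = 0.519075 + 0.354125 = 0.8732. C = 1 - H(p) = 1 - 0.8732 = 0.1268

0.1268 bits


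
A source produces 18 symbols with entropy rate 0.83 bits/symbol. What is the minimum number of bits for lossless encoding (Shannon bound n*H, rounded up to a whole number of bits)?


Minimum bits >= n * H = 18 * 0.83 = 14.94, rounded up to a whole number of bits = 15

15 bits


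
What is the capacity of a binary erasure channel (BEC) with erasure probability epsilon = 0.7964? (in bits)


C = 1 - epsilon = 1 - 0.7964 = 0.2036

0.2036 bits


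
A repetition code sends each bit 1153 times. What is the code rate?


Rate = k/n = 1/1153

1/1153


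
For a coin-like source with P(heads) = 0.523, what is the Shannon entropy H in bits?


H = -p*log2(p) - (1-p)*log2(1-p). -0.523*log2(0.523) = 0.489066; -0.477*log2(0.477) = 0.509407. H = 0.489066 + 0.509407 = 0.9985

0.9985 bits


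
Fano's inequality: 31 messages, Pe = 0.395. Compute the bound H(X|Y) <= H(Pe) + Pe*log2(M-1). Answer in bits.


H(Pe) = -Pe*log2(Pe) - (1-Pe)*log2(1-Pe) = -0.395*log2(0.395) - 0.605*log2(0.605) = 0.529330 + 0.438621 = 0.968. Pe*log2(M-1) = 0.395*log2(30) = 1.938222. Bound = H(Pe) + Pe*log2(M-1) = 0.529330 + 0.438621 + 1.938222 = 2.9062

2.9062 bits


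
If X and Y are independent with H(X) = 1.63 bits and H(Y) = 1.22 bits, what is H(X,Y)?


For independent variables, H(X,Y) = H(X) + H(Y) = 1.63 + 1.22 = 2.85

2.85 bits


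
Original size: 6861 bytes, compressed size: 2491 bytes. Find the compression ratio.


Ratio = original / compressed = 6861 / 2491 = 2.7543

2.7543


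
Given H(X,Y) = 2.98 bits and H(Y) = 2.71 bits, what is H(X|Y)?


H(X|Y) = H(X,Y) - H(Y) = 2.98 - 2.71 = 0.27

0.27 bits


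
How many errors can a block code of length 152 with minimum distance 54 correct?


Correction capability = floor((d-1)/2) = floor((54-1)/2) = 26

26 errors


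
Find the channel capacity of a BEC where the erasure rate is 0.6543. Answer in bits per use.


C = 1 - epsilon = 1 - 0.6543 = 0.3457

0.3457 bits


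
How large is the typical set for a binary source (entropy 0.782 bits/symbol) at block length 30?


log2|A_typical| = nH = 30 * 0.782 = 23.46, so |A_typical| ~ 2^23.46 = 1.154e+07

1.154e+07


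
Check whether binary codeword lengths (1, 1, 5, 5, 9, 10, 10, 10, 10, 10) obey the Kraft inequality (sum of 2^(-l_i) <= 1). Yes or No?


Kraft sum = sum(2^(-l_i)) = 1.0693, need <= 1. Result: violated (a binary prefix-free code with these lengths cannot exist)

No


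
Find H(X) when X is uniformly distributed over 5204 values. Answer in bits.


H = log2(n) = log2(5204) = 12.3454

12.3454 bits


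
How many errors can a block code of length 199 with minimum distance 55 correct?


Correction capability = floor((d-1)/2) = floor((55-1)/2) = 27

27 errors


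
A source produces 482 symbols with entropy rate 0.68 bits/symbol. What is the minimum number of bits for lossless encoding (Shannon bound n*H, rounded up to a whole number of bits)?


Minimum bits >= n * H = 482 * 0.68 = 327.76, rounded up to a whole number of bits = 328

328 bits


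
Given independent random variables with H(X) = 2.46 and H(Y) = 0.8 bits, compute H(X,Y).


For independent variables, H(X,Y) = H(X) + H(Y) = 2.46 + 0.8 = 3.26

3.26 bits


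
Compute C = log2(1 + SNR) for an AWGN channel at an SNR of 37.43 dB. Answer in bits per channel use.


SNR_linear = 10^(37.43/10) = 5533.5011; C = log2(1 + SNR_linear) = log2(1 + 5533.5011) = 12.4342

12.4342 bits/channel use


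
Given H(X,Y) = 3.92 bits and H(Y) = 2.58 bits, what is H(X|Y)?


H(X|Y) = H(X,Y) - H(Y) = 3.92 - 2.58 = 1.34

1.34 bits


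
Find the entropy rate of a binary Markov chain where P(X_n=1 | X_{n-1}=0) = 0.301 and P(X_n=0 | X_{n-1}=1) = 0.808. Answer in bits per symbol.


Stationary distribution: pi_0 = p10/(p01+p10) = 0.7286, pi_1 = 0.2714. Entropy rate H' = pi_0*H(p01) + pi_1*H(p10) = 0.7286*0.8825 + 0.2714*0.7056 = 0.8345

0.8345 bits/symbol


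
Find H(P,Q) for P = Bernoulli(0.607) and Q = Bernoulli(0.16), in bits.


H(P,Q) = -p*log2(q) - (1-p)*log2(1-q). -0.607*log2(0.16) = 1.604821; -0.393*log2(0.84) = 0.098855. H(P,Q) = 1.604821 + 0.098855 = 1.7037

1.7037 bits


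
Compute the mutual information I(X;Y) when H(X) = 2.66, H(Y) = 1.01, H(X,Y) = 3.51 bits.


I(X;Y) = H(X) + H(Y) - H(X,Y) = 2.66 + 1.01 - 3.51 = 0.16

0.16 bits


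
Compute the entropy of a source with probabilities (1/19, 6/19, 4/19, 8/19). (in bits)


H = -sum(p_i * log2(p_i)). Terms: -(1/19)*log2(1/19) = 0.223575; -(6/19)*log2(6/19) = 0.525147; -(4/19)*log2(4/19) = 0.473248; -(8/19)*log2(8/19) = 0.525443. H = 0.223575 + 0.525147 + 0.473248 + 0.525443 = 1.7474

1.7474 bits


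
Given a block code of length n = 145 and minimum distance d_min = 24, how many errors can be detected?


Detection capability = d_min - 1 = 24 - 1 = 23

23 errors


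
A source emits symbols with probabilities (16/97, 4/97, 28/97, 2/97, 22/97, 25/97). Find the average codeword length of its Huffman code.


Huffman construction (repeatedly merge the two least-probable nodes; each merge adds 1 bit to every symbol beneath it): 2/97 + 4/97 = 6/97; 6/97 + 16/97 = 22/97; 22/97 + 22/97 = 44/97; 25/97 + 28/97 = 53/97; 44/97 + 53/97 = 1. Resulting codeword lengths (in the order the probabilities were given): (3, 4, 2, 4, 2, 2). L_avg = sum(p_i * l_i) = 16/97*3 + 4/97*4 + 28/97*2 + 2/97*4 + 22/97*2 + 25/97*2 = 222/97 = 2.2887

2.2887 bits
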